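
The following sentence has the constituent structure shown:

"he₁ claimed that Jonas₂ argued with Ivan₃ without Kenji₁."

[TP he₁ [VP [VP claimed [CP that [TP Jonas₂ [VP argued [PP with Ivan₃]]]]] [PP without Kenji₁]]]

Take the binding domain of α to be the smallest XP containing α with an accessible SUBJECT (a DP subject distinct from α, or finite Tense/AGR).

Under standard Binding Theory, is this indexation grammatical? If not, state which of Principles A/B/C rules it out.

Principle C

The two coindexed NPs are *he₁* and *Kenji₁*.
*Kenji₁* is an R-expression. Principle C requires it to be free everywhere.
*he₁* c-commands it and carries the same index.
The R-expression is bound → Principle C violation.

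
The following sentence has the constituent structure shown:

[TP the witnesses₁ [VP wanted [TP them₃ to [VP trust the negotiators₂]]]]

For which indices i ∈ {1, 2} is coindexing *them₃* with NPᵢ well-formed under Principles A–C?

none

*them* is a pronoun, so Principle B applies: it must be free in its binding domain.
Binding domain of *them₃*: the matrix TP, whose subject is the witnesses₁.
*the witnesses₁* c-commands the pronoun within its binding domain → coindexation would violate Principle B.
*the negotiators₂*: the pronoun c-commands this R-expression → coindexation would violate Principle C on *the negotiators₂*.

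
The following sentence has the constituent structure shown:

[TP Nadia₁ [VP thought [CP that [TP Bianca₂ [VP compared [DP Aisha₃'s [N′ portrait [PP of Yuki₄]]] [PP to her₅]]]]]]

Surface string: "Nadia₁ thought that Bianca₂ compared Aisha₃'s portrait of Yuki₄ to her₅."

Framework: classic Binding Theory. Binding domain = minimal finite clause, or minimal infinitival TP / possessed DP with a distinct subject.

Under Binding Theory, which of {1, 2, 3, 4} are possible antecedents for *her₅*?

*her* is a pronoun, so Principle B applies: it must be free in its binding domain.
Binding domain of *her₅*: the embedded TP, whose subject is Bianca₂.
*Nadia₁* c-commands the pronoun but from outside its binding domain, and is not c-commanded by it → coindexation permitted.
*Bianca₂* c-commands the pronoun within its binding domain → coindexation would violate Principle B.
*Aisha₃* and the pronoun do not c-command one another → neither Principle B nor Principle C is at stake; coindexation permitted.
*Yuki₄* and the pronoun do not c-command one another → neither Principle B nor Principle C is at stake; coindexation permitted.

{1, 3, 4}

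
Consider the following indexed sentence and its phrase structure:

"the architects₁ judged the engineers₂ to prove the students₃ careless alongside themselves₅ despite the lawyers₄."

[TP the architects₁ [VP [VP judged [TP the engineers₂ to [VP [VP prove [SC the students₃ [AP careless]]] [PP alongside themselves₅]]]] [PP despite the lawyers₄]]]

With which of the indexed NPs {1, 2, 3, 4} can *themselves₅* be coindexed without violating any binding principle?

*themselves* is an anaphor, so Principle A applies: it must be bound in its binding domain.
Binding domain of *themselves₅*: the embedded TP, whose subject is the engineers₂.
*the architects₁* c-commands the anaphor but is outside its binding domain → cannot satisfy Principle A.
*the engineers₂* c-commands the anaphor within its binding domain → licit binder.
*the students₃* does not c-command the anaphor → cannot bind it.
*the lawyers₄* does not c-command the anaphor → cannot bind it.

{2}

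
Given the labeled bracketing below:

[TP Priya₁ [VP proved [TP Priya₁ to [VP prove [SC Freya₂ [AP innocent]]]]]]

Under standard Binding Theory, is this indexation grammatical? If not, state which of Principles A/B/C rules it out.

The two coindexed NPs are *Priya₁* (the lower occurrence) and *Priya₁* (the higher occurrence).
*Priya₁* (the lower occurrence) is an R-expression. Principle C requires it to be free everywhere.
*Priya₁* (the higher occurrence) c-commands it and carries the same index.
The R-expression is bound → Principle C violation.

Principle C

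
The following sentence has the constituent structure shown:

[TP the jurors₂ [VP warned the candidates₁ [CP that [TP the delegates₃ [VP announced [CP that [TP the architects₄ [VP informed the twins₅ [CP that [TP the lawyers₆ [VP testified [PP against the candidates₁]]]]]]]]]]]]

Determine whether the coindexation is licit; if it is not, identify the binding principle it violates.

The two coindexed NPs are *the candidates₁* (the lower occurrence) and *the candidates₁* (the higher occurrence).
*the candidates₁* (the lower occurrence) is an R-expression. Principle C requires it to be free everywhere.
*the candidates₁* (the higher occurrence) c-commands it and carries the same index.
The R-expression is bound → Principle C violation.

Principle C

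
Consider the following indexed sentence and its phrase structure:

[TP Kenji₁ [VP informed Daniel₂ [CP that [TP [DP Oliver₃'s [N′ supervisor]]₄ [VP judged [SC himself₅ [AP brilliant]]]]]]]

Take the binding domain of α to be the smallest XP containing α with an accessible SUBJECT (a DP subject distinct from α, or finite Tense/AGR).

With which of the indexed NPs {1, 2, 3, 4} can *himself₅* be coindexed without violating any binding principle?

{4}

*himself* is an anaphor, so Principle A applies: it must be bound in its binding domain.
Binding domain of *himself₅*: the embedded TP, whose subject is [Oliver₃'s supervisor]₄.
*Kenji₁* c-commands the anaphor but is outside its binding domain → cannot satisfy Principle A.
*Daniel₂* c-commands the anaphor but is outside its binding domain → cannot satisfy Principle A.
*Oliver₃* does not c-command the anaphor → cannot bind it.
*[Oliver₃'s supervisor]₄* c-commands the anaphor within its binding domain → licit binder.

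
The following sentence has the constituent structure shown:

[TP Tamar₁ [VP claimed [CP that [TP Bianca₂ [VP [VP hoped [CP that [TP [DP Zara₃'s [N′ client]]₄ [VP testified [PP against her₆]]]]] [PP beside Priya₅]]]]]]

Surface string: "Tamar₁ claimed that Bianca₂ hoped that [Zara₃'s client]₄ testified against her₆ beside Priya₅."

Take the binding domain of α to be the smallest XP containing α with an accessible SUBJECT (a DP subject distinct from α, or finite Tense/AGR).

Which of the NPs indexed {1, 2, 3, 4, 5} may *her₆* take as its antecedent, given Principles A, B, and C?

*her* is a pronoun, so Principle B applies: it must be free in its binding domain.
Binding domain of *her₆*: the embedded TP, whose subject is [Zara₃'s client]₄.
*Tamar₁* c-commands the pronoun but from outside its binding domain, and is not c-commanded by it → coindexation permitted.
*Bianca₂* c-commands the pronoun but from outside its binding domain, and is not c-commanded by it → coindexation permitted.
*Zara₃* and the pronoun do not c-command one another → neither Principle B nor Principle C is at stake; coindexation permitted.
*[Zara₃'s client]₄* c-commands the pronoun within its binding domain → coindexation would violate Principle B.
*Priya₅* and the pronoun do not c-command one another → neither Principle B nor Principle C is at stake; coindexation permitted.

{1, 2, 3, 5}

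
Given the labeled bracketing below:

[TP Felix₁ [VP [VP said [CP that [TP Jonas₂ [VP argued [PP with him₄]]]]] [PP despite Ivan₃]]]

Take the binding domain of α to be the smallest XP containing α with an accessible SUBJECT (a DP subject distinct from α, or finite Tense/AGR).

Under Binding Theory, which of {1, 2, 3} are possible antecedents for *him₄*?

*him* is a pronoun, so Principle B applies: it must be free in its binding domain.
Binding domain of *him₄*: the embedded TP, whose subject is Jonas₂.
*Felix₁* c-commands the pronoun but from outside its binding domain, and is not c-commanded by it → coindexation permitted.
*Jonas₂* c-commands the pronoun within its binding domain → coindexation would violate Principle B.
*Ivan₃* and the pronoun do not c-command one another → neither Principle B nor Principle C is at stake; coindexation permitted.

{1, 3}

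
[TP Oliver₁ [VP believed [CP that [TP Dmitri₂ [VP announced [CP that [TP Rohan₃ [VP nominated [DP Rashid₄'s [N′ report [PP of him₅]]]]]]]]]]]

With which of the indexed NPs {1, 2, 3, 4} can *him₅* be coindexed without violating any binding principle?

{1, 2, 3}

*him* is a pronoun, so Principle B applies: it must be free in its binding domain.
Binding domain of *him₅*: the possessed DP, whose subject is Rashid₄.
*Oliver₁* c-commands the pronoun but from outside its binding domain, and is not c-commanded by it → coindexation permitted.
*Dmitri₂* c-commands the pronoun but from outside its binding domain, and is not c-commanded by it → coindexation permitted.
*Rohan₃* c-commands the pronoun but from outside its binding domain, and is not c-commanded by it → coindexation permitted.
*Rashid₄* c-commands the pronoun within its binding domain → coindexation would violate Principle B.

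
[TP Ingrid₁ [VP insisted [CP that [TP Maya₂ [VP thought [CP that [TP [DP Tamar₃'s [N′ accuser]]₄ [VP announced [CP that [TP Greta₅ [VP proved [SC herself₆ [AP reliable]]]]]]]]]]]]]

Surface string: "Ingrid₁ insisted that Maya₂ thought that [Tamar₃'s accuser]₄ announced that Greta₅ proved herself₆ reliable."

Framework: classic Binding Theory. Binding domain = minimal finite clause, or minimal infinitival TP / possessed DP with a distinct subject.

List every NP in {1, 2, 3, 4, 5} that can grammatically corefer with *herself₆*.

*herself* is an anaphor, so Principle A applies: it must be bound in its binding domain.
Binding domain of *herself₆*: the embedded TP, whose subject is Greta₅.
*Ingrid₁* c-commands the anaphor but is outside its binding domain → cannot satisfy Principle A.
*Maya₂* c-commands the anaphor but is outside its binding domain → cannot satisfy Principle A.
*Tamar₃* does not c-command the anaphor → cannot bind it.
*[Tamar₃'s accuser]₄* c-commands the anaphor but is outside its binding domain → cannot satisfy Principle A.
*Greta₅* c-commands the anaphor within its binding domain → licit binder.

{5}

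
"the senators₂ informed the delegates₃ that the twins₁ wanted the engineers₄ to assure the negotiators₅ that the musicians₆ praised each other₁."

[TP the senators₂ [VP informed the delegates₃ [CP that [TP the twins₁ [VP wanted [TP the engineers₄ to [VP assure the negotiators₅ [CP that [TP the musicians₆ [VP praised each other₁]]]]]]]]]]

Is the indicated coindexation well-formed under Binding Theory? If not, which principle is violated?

Principle A

The two coindexed NPs are *the twins₁* and *each other₁*.
*each other₁* is an anaphor. Principle A requires it to be bound within its binding domain — the embedded TP, whose subject is the musicians₆.
Within that domain it is c-commanded by *the musicians₆*, which does not share its index.
*the twins₁* does c-command the anaphor, but from outside its binding domain.
The anaphor is unbound in its domain → Principle A violation.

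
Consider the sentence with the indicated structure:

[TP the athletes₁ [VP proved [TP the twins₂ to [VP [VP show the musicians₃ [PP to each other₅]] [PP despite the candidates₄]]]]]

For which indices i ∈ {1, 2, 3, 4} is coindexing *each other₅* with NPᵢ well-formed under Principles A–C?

*each other* is an anaphor, so Principle A applies: it must be bound in its binding domain.
Binding domain of *each other₅*: the embedded TP, whose subject is the twins₂.
*the athletes₁* c-commands the anaphor but is outside its binding domain → cannot satisfy Principle A.
*the twins₂* c-commands the anaphor within its binding domain → licit binder.
*the musicians₃* c-commands the anaphor within its binding domain → licit binder.
*the candidates₄* does not c-command the anaphor → cannot bind it.

{2, 3}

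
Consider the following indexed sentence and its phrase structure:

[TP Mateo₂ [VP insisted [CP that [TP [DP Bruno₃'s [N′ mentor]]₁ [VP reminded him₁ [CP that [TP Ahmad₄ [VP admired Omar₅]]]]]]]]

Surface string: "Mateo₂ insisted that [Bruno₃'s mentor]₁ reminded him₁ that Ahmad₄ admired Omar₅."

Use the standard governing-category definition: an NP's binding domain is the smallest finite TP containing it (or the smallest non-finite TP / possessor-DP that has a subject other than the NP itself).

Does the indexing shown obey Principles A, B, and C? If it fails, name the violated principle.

The two coindexed NPs are *[Bruno₃'s mentor]₁* and *him₁*.
*him₁* is a pronoun. Its binding domain is the embedded TP, whose subject is [Bruno₃'s mentor]₁.
*[Bruno₃'s mentor]₁* c-commands it within that domain and carries the same index.
The pronoun is locally bound → Principle B violation.

Principle B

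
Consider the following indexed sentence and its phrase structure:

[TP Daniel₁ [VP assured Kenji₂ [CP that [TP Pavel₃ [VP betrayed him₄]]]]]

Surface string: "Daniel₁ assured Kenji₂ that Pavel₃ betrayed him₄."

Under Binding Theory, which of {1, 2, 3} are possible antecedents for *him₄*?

{1, 2}

*him* is a pronoun, so Principle B applies: it must be free in its binding domain.
Binding domain of *him₄*: the embedded TP, whose subject is Pavel₃.
*Daniel₁* c-commands the pronoun but from outside its binding domain, and is not c-commanded by it → coindexation permitted.
*Kenji₂* c-commands the pronoun but from outside its binding domain, and is not c-commanded by it → coindexation permitted.
*Pavel₃* c-commands the pronoun within its binding domain → coindexation would violate Principle B.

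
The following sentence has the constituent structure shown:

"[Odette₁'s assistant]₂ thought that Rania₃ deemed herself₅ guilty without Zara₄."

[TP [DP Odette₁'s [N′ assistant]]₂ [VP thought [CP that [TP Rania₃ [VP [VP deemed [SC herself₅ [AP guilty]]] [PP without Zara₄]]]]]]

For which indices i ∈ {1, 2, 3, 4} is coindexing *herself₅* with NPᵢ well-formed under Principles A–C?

{3}

*herself* is an anaphor, so Principle A applies: it must be bound in its binding domain.
Binding domain of *herself₅*: the embedded TP, whose subject is Rania₃.
*Odette₁* does not c-command the anaphor → cannot bind it.
*[Odette₁'s assistant]₂* c-commands the anaphor but is outside its binding domain → cannot satisfy Principle A.
*Rania₃* c-commands the anaphor within its binding domain → licit binder.
*Zara₄* does not c-command the anaphor → cannot bind it.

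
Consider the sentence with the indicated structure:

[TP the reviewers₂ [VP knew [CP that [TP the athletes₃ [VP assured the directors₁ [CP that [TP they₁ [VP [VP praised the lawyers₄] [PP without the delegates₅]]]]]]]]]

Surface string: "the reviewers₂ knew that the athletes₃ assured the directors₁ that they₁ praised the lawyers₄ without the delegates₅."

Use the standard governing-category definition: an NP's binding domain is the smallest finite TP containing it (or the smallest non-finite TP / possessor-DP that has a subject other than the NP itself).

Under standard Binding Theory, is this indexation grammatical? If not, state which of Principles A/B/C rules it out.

grammatical

The two coindexed NPs are *the directors₁* and *they₁*.
*they₁* is a pronoun; nothing c-commands it within its binding domain (the embedded TP.), so Principle B holds trivially.
*the directors₁* is an R-expression; *they₁* does not c-command it, and no other NP shares its index, so Principle C is satisfied.
All principles are respected.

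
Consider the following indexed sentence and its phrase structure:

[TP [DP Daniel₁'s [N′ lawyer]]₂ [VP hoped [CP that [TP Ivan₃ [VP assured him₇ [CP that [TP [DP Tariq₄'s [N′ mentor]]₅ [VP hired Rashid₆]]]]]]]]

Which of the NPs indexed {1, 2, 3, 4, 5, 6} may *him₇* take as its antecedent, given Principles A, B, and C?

{1, 2}

*him* is a pronoun, so Principle B applies: it must be free in its binding domain.
Binding domain of *him₇*: the embedded TP, whose subject is Ivan₃.
*Daniel₁* and the pronoun do not c-command one another → neither Principle B nor Principle C is at stake; coindexation permitted.
*[Daniel₁'s lawyer]₂* c-commands the pronoun but from outside its binding domain, and is not c-commanded by it → coindexation permitted.
*Ivan₃* c-commands the pronoun within its binding domain → coindexation would violate Principle B.
*Tariq₄*: the pronoun c-commands this R-expression → coindexation would violate Principle C on *Tariq₄*.
*[Tariq₄'s mentor]₅*: the pronoun c-commands this R-expression → coindexation would violate Principle C on *[Tariq₄'s mentor]₅*.
*Rashid₆*: the pronoun c-commands this R-expression → coindexation would violate Principle C on *Rashid₆*.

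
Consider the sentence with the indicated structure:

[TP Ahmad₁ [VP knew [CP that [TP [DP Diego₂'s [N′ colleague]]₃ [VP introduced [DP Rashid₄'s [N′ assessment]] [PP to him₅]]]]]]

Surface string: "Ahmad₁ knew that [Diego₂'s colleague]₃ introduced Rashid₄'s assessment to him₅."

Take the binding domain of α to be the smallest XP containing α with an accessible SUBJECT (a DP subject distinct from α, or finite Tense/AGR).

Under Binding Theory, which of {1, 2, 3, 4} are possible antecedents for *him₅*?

{1, 2, 4}

*him* is a pronoun, so Principle B applies: it must be free in its binding domain.
Binding domain of *him₅*: the embedded TP, whose subject is [Diego₂'s colleague]₃.
*Ahmad₁* c-commands the pronoun but from outside its binding domain, and is not c-commanded by it → coindexation permitted.
*Diego₂* and the pronoun do not c-command one another → neither Principle B nor Principle C is at stake; coindexation permitted.
*[Diego₂'s colleague]₃* c-commands the pronoun within its binding domain → coindexation would violate Principle B.
*Rashid₄* and the pronoun do not c-command one another → neither Principle B nor Principle C is at stake; coindexation permitted.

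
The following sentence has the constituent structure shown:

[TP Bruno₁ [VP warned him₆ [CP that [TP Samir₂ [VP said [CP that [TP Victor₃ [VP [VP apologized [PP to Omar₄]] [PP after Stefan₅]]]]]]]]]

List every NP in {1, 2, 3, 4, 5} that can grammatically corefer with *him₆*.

*him* is a pronoun, so Principle B applies: it must be free in its binding domain.
Binding domain of *him₆*: the matrix TP, whose subject is Bruno₁.
*Bruno₁* c-commands the pronoun within its binding domain → coindexation would violate Principle B.
*Samir₂*: the pronoun c-commands this R-expression → coindexation would violate Principle C on *Samir₂*.
*Victor₃*: the pronoun c-commands this R-expression → coindexation would violate Principle C on *Victor₃*.
*Omar₄*: the pronoun c-commands this R-expression → coindexation would violate Principle C on *Omar₄*.
*Stefan₅*: the pronoun c-commands this R-expression → coindexation would violate Principle C on *Stefan₅*.

none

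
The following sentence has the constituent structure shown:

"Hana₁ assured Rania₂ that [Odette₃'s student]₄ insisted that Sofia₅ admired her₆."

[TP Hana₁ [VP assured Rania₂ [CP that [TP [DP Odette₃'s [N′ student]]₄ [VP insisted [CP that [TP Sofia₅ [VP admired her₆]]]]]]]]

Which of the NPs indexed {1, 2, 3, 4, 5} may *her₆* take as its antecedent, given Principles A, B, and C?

*her* is a pronoun, so Principle B applies: it must be free in its binding domain.
Binding domain of *her₆*: the embedded TP, whose subject is Sofia₅.
*Hana₁* c-commands the pronoun but from outside its binding domain, and is not c-commanded by it → coindexation permitted.
*Rania₂* c-commands the pronoun but from outside its binding domain, and is not c-commanded by it → coindexation permitted.
*Odette₃* and the pronoun do not c-command one another → neither Principle B nor Principle C is at stake; coindexation permitted.
*[Odette₃'s student]₄* c-commands the pronoun but from outside its binding domain, and is not c-commanded by it → coindexation permitted.
*Sofia₅* c-commands the pronoun within its binding domain → coindexation would violate Principle B.

{1, 2, 3, 4}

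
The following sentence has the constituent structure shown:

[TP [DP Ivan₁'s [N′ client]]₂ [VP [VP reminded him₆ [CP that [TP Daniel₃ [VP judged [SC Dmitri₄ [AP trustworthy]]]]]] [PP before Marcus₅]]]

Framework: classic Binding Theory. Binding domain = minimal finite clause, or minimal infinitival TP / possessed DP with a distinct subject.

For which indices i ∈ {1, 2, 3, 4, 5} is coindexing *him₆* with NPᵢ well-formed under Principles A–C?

*him* is a pronoun, so Principle B applies: it must be free in its binding domain.
Binding domain of *him₆*: the matrix TP, whose subject is [Ivan₁'s client]₂.
*Ivan₁* and the pronoun do not c-command one another → neither Principle B nor Principle C is at stake; coindexation permitted.
*[Ivan₁'s client]₂* c-commands the pronoun within its binding domain → coindexation would violate Principle B.
*Daniel₃*: the pronoun c-commands this R-expression → coindexation would violate Principle C on *Daniel₃*.
*Dmitri₄*: the pronoun c-commands this R-expression → coindexation would violate Principle C on *Dmitri₄*.
*Marcus₅* and the pronoun do not c-command one another → neither Principle B nor Principle C is at stake; coindexation permitted.

{1, 5}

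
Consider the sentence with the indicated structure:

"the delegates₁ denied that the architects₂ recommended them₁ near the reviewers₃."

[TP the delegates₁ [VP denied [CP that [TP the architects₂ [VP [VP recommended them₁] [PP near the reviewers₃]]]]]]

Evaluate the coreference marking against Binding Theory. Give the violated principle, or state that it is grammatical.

The two coindexed NPs are *the delegates₁* and *them₁*.
*them₁* is a pronoun; its binding domain is the embedded TP, whose subject is the architects₂. Within that domain it is c-commanded only by *the architects₂*, which carries a different index — the pronoun is free locally, so Principle B holds.
*the delegates₁* is an R-expression; *them₁* does not c-command it, and no other NP shares its index, so Principle C is satisfied.
All principles are respected.

grammatical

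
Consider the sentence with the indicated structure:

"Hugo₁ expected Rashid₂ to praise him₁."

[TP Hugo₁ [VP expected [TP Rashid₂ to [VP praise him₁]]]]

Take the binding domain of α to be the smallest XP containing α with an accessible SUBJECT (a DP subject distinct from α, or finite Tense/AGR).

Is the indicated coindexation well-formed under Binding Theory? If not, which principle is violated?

The two coindexed NPs are *Hugo₁* and *him₁*.
*him₁* is a pronoun; its binding domain is the embedded TP, whose subject is Rashid₂. Within that domain it is c-commanded only by *Rashid₂*, which carries a different index — the pronoun is free locally, so Principle B holds.
*Hugo₁* is an R-expression; *him₁* does not c-command it, and no other NP shares its index, so Principle C is satisfied.
All principles are respected.

grammatical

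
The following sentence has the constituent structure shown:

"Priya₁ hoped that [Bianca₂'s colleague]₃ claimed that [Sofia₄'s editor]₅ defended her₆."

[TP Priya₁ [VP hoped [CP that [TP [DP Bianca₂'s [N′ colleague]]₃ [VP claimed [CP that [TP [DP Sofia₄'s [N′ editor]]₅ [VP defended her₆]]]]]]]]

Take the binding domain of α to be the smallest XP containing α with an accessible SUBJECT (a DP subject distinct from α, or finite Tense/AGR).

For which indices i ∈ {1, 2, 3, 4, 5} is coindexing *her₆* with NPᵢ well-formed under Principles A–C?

*her* is a pronoun, so Principle B applies: it must be free in its binding domain.
Binding domain of *her₆*: the embedded TP, whose subject is [Sofia₄'s editor]₅.
*Priya₁* c-commands the pronoun but from outside its binding domain, and is not c-commanded by it → coindexation permitted.
*Bianca₂* and the pronoun do not c-command one another → neither Principle B nor Principle C is at stake; coindexation permitted.
*[Bianca₂'s colleague]₃* c-commands the pronoun but from outside its binding domain, and is not c-commanded by it → coindexation permitted.
*Sofia₄* and the pronoun do not c-command one another → neither Principle B nor Principle C is at stake; coindexation permitted.
*[Sofia₄'s editor]₅* c-commands the pronoun within its binding domain → coindexation would violate Principle B.

{1, 2, 3, 4}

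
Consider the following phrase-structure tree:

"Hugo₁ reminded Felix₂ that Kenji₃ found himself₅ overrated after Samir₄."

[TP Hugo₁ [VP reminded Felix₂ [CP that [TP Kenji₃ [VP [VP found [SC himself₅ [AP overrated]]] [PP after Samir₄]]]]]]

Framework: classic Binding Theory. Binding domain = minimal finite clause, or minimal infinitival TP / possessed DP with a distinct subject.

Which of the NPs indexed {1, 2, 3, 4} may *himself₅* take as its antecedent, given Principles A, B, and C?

*himself* is an anaphor, so Principle A applies: it must be bound in its binding domain.
Binding domain of *himself₅*: the embedded TP, whose subject is Kenji₃.
*Hugo₁* c-commands the anaphor but is outside its binding domain → cannot satisfy Principle A.
*Felix₂* c-commands the anaphor but is outside its binding domain → cannot satisfy Principle A.
*Kenji₃* c-commands the anaphor within its binding domain → licit binder.
*Samir₄* does not c-command the anaphor → cannot bind it.

{3}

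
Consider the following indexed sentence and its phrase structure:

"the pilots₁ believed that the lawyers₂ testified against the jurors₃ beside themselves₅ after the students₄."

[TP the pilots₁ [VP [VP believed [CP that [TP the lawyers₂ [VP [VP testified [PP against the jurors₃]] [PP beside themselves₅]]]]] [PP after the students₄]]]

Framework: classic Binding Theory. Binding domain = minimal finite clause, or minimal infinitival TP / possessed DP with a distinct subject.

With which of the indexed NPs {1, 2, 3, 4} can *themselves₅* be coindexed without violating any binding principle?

*themselves* is an anaphor, so Principle A applies: it must be bound in its binding domain.
Binding domain of *themselves₅*: the embedded TP, whose subject is the lawyers₂.
*the pilots₁* c-commands the anaphor but is outside its binding domain → cannot satisfy Principle A.
*the lawyers₂* c-commands the anaphor within its binding domain → licit binder.
*the jurors₃* does not c-command the anaphor → cannot bind it.
*the students₄* does not c-command the anaphor → cannot bind it.

{2}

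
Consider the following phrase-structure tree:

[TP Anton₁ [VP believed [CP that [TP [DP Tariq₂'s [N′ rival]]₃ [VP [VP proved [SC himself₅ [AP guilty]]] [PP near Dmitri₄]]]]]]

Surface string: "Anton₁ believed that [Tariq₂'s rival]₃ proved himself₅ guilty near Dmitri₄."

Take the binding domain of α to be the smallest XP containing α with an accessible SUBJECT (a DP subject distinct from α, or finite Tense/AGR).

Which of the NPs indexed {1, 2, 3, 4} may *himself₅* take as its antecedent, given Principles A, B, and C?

{3}

*himself* is an anaphor, so Principle A applies: it must be bound in its binding domain.
Binding domain of *himself₅*: the embedded TP, whose subject is [Tariq₂'s rival]₃.
*Anton₁* c-commands the anaphor but is outside its binding domain → cannot satisfy Principle A.
*Tariq₂* does not c-command the anaphor → cannot bind it.
*[Tariq₂'s rival]₃* c-commands the anaphor within its binding domain → licit binder.
*Dmitri₄* does not c-command the anaphor → cannot bind it.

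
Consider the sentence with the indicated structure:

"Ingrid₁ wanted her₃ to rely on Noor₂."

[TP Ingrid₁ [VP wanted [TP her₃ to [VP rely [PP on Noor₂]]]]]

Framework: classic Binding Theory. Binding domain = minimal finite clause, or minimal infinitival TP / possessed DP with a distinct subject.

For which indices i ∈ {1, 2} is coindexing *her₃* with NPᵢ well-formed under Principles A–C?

none

*her* is a pronoun, so Principle B applies: it must be free in its binding domain.
Binding domain of *her₃*: the matrix TP, whose subject is Ingrid₁.
*Ingrid₁* c-commands the pronoun within its binding domain → coindexation would violate Principle B.
*Noor₂*: the pronoun c-commands this R-expression → coindexation would violate Principle C on *Noor₂*.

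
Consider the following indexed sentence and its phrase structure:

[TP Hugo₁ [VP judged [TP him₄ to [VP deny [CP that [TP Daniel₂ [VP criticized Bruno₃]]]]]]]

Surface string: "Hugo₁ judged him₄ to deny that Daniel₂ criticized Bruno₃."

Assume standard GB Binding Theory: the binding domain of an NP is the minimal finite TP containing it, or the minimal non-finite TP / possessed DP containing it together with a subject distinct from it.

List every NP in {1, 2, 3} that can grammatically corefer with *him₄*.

*him* is a pronoun, so Principle B applies: it must be free in its binding domain.
Binding domain of *him₄*: the matrix TP, whose subject is Hugo₁.
*Hugo₁* c-commands the pronoun within its binding domain → coindexation would violate Principle B.
*Daniel₂*: the pronoun c-commands this R-expression → coindexation would violate Principle C on *Daniel₂*.
*Bruno₃*: the pronoun c-commands this R-expression → coindexation would violate Principle C on *Bruno₃*.

none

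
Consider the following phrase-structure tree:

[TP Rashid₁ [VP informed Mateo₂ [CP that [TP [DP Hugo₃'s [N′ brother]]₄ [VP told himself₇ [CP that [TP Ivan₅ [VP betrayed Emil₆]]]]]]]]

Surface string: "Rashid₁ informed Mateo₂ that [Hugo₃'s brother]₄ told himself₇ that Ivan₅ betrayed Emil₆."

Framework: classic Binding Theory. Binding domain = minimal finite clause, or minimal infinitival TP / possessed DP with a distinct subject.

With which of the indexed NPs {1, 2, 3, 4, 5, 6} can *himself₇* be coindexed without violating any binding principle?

*himself* is an anaphor, so Principle A applies: it must be bound in its binding domain.
Binding domain of *himself₇*: the embedded TP, whose subject is [Hugo₃'s brother]₄.
*Rashid₁* c-commands the anaphor but is outside its binding domain → cannot satisfy Principle A.
*Mateo₂* c-commands the anaphor but is outside its binding domain → cannot satisfy Principle A.
*Hugo₃* does not c-command the anaphor → cannot bind it.
*[Hugo₃'s brother]₄* c-commands the anaphor within its binding domain → licit binder.
*Ivan₅* does not c-command the anaphor → cannot bind it.
*Emil₆* does not c-command the anaphor → cannot bind it.

{4}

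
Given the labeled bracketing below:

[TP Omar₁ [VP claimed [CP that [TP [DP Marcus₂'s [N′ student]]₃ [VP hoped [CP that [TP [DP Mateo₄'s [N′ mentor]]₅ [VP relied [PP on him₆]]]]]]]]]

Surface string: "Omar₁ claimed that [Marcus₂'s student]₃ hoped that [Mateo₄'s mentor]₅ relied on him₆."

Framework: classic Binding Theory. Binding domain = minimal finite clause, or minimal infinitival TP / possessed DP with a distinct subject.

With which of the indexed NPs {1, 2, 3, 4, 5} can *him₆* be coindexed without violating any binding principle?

{1, 2, 3, 4}

*him* is a pronoun, so Principle B applies: it must be free in its binding domain.
Binding domain of *him₆*: the embedded TP, whose subject is [Mateo₄'s mentor]₅.
*Omar₁* c-commands the pronoun but from outside its binding domain, and is not c-commanded by it → coindexation permitted.
*Marcus₂* and the pronoun do not c-command one another → neither Principle B nor Principle C is at stake; coindexation permitted.
*[Marcus₂'s student]₃* c-commands the pronoun but from outside its binding domain, and is not c-commanded by it → coindexation permitted.
*Mateo₄* and the pronoun do not c-command one another → neither Principle B nor Principle C is at stake; coindexation permitted.
*[Mateo₄'s mentor]₅* c-commands the pronoun within its binding domain → coindexation would violate Principle B.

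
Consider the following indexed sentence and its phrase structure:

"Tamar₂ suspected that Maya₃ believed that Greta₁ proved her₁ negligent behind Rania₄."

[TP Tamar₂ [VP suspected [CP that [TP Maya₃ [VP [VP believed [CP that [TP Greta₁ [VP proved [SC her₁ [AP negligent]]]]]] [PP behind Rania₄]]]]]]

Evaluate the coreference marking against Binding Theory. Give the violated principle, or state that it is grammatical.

Principle B

The two coindexed NPs are *Greta₁* and *her₁*.
*her₁* is a pronoun. Its binding domain is the embedded TP, whose subject is Greta₁.
*Greta₁* c-commands it within that domain and carries the same index.
The pronoun is locally bound → Principle B violation.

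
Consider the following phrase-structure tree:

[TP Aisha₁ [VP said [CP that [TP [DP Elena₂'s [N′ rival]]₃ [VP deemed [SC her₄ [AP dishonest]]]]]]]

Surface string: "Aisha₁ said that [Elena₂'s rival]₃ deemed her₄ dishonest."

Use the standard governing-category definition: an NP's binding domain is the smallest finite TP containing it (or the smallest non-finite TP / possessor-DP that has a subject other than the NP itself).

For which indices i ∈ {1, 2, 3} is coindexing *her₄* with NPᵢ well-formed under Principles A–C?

{1, 2}

*her* is a pronoun, so Principle B applies: it must be free in its binding domain.
Binding domain of *her₄*: the embedded TP, whose subject is [Elena₂'s rival]₃.
*Aisha₁* c-commands the pronoun but from outside its binding domain, and is not c-commanded by it → coindexation permitted.
*Elena₂* and the pronoun do not c-command one another → neither Principle B nor Principle C is at stake; coindexation permitted.
*[Elena₂'s rival]₃* c-commands the pronoun within its binding domain → coindexation would violate Principle B.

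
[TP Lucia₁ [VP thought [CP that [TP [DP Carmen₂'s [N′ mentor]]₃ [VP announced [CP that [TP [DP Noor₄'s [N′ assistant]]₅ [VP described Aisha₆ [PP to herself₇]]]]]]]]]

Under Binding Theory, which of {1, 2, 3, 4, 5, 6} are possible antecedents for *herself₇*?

{5, 6}

*herself* is an anaphor, so Principle A applies: it must be bound in its binding domain.
Binding domain of *herself₇*: the embedded TP, whose subject is [Noor₄'s assistant]₅.
*Lucia₁* c-commands the anaphor but is outside its binding domain → cannot satisfy Principle A.
*Carmen₂* does not c-command the anaphor → cannot bind it.
*[Carmen₂'s mentor]₃* c-commands the anaphor but is outside its binding domain → cannot satisfy Principle A.
*Noor₄* does not c-command the anaphor → cannot bind it.
*[Noor₄'s assistant]₅* c-commands the anaphor within its binding domain → licit binder.
*Aisha₆* c-commands the anaphor within its binding domain → licit binder.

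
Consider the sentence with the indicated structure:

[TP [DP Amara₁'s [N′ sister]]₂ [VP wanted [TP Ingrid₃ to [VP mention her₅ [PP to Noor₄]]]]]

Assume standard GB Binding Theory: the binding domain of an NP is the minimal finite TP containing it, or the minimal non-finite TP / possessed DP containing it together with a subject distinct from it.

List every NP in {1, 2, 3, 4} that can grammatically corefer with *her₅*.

*her* is a pronoun, so Principle B applies: it must be free in its binding domain.
Binding domain of *her₅*: the embedded TP, whose subject is Ingrid₃.
*Amara₁* and the pronoun do not c-command one another → neither Principle B nor Principle C is at stake; coindexation permitted.
*[Amara₁'s sister]₂* c-commands the pronoun but from outside its binding domain, and is not c-commanded by it → coindexation permitted.
*Ingrid₃* c-commands the pronoun within its binding domain → coindexation would violate Principle B.
*Noor₄*: the pronoun c-commands this R-expression → coindexation would violate Principle C on *Noor₄*.

{1, 2}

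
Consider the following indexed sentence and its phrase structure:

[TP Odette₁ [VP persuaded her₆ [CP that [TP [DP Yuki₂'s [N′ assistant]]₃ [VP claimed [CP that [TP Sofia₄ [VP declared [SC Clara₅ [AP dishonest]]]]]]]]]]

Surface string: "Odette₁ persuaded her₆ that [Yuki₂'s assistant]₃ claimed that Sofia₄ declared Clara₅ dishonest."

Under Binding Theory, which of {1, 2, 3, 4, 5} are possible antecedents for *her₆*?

*her* is a pronoun, so Principle B applies: it must be free in its binding domain.
Binding domain of *her₆*: the matrix TP, whose subject is Odette₁.
*Odette₁* c-commands the pronoun within its binding domain → coindexation would violate Principle B.
*Yuki₂*: the pronoun c-commands this R-expression → coindexation would violate Principle C on *Yuki₂*.
*[Yuki₂'s assistant]₃*: the pronoun c-commands this R-expression → coindexation would violate Principle C on *[Yuki₂'s assistant]₃*.
*Sofia₄*: the pronoun c-commands this R-expression → coindexation would violate Principle C on *Sofia₄*.
*Clara₅*: the pronoun c-commands this R-expression → coindexation would violate Principle C on *Clara₅*.

none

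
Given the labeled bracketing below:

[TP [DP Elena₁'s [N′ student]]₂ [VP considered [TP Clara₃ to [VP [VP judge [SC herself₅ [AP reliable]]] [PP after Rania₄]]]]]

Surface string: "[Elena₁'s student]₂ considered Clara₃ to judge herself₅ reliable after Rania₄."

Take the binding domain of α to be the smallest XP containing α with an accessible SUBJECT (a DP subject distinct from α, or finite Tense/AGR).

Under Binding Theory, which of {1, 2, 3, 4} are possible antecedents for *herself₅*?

*herself* is an anaphor, so Principle A applies: it must be bound in its binding domain.
Binding domain of *herself₅*: the embedded TP, whose subject is Clara₃.
*Elena₁* does not c-command the anaphor → cannot bind it.
*[Elena₁'s student]₂* c-commands the anaphor but is outside its binding domain → cannot satisfy Principle A.
*Clara₃* c-commands the anaphor within its binding domain → licit binder.
*Rania₄* does not c-command the anaphor → cannot bind it.

{3}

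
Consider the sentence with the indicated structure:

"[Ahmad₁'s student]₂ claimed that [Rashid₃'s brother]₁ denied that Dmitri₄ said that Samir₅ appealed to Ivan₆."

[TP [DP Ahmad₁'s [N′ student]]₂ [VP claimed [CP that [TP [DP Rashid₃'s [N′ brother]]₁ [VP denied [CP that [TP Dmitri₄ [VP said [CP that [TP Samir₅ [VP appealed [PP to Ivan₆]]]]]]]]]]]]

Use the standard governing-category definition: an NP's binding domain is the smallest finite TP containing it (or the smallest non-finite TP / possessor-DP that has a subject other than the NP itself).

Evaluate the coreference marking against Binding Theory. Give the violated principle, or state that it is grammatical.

The two coindexed NPs are *[Rashid₃'s brother]₁* and *Ahmad₁*.
*Ahmad₁* is an R-expression; no coindexed NP c-commands it, so Principle C holds.
*[Rashid₃'s brother]₁* is an R-expression; *Ahmad₁* does not c-command it, and no other NP shares its index, so Principle C is satisfied.
All principles are respected.

grammatical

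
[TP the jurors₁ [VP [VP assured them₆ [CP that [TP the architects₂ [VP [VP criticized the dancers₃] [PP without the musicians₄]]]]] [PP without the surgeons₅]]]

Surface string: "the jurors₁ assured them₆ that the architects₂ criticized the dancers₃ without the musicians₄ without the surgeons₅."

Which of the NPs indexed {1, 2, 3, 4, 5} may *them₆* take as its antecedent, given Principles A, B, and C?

{5}

*them* is a pronoun, so Principle B applies: it must be free in its binding domain.
Binding domain of *them₆*: the matrix TP, whose subject is the jurors₁.
*the jurors₁* c-commands the pronoun within its binding domain → coindexation would violate Principle B.
*the architects₂*: the pronoun c-commands this R-expression → coindexation would violate Principle C on *the architects₂*.
*the dancers₃*: the pronoun c-commands this R-expression → coindexation would violate Principle C on *the dancers₃*.
*the musicians₄*: the pronoun c-commands this R-expression → coindexation would violate Principle C on *the musicians₄*.
*the surgeons₅* and the pronoun do not c-command one another → neither Principle B nor Principle C is at stake; coindexation permitted.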